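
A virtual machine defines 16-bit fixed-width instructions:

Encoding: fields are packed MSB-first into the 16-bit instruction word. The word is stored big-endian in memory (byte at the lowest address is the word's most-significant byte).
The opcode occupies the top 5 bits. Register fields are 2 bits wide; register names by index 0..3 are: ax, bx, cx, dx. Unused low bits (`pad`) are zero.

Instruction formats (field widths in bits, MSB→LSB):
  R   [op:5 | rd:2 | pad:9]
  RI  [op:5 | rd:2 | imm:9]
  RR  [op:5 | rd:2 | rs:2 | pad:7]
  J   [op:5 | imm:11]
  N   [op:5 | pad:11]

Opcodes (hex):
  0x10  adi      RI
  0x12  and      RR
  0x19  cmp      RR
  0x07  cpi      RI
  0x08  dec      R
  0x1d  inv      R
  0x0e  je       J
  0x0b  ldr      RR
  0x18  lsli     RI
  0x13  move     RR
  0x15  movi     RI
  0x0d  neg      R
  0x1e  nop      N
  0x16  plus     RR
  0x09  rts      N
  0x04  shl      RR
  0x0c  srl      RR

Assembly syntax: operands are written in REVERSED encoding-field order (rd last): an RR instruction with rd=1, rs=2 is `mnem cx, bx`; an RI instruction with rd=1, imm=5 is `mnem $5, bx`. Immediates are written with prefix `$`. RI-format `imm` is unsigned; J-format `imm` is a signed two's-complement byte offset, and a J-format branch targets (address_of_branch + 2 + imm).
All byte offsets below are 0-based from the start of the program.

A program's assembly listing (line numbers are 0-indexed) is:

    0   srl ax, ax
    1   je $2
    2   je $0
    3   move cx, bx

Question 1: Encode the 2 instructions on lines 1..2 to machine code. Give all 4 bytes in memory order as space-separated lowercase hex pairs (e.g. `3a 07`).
70 02 70 00

1. je fields op=0xe:5|imm=2:11 → word 7002h → 70 02
2. je fields op=0xe:5|imm=0:11 → word 7000h → 70 00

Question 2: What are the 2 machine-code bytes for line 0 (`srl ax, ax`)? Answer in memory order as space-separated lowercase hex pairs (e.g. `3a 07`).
60 00

L0: srl op=0xc:5|rd=0:2|rs=0:2|pad=0:7 ⇒ 0x6000 ⇒ big 60 00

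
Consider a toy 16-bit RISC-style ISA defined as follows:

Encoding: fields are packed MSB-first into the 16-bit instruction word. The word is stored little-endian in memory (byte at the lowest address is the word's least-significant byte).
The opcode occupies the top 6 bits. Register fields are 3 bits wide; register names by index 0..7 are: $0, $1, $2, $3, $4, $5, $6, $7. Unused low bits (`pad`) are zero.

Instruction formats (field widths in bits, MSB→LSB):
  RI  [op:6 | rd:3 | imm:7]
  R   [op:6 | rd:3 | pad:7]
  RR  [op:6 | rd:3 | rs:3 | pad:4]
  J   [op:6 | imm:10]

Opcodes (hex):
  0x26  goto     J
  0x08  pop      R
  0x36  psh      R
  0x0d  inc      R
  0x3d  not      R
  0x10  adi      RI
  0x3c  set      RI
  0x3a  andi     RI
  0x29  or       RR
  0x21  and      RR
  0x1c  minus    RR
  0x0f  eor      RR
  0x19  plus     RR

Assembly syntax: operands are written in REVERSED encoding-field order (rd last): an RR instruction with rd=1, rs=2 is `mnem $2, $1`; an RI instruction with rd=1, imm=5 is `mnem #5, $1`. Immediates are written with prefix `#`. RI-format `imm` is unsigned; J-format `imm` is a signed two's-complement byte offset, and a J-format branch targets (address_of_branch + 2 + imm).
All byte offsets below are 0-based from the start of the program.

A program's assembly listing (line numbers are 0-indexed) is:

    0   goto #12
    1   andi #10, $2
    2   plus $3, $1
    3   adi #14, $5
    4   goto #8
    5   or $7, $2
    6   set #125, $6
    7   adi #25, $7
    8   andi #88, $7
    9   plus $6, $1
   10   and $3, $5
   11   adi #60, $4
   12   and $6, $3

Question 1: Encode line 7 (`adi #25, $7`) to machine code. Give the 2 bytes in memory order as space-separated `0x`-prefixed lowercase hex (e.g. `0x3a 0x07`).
line 7 (adi): pack op=0x10:6|rd=7:3|imm=25:7 = 0x4399; little→ 99 43

0x99 0x43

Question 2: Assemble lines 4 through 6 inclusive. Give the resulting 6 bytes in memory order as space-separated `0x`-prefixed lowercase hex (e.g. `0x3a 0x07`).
0x08 0x98 0x70 0xa5 0x7d 0xf3

4. goto fields op=0x26:6|imm=8:10 → word 9808h → 08 98
5. or fields op=0x29:6|rd=2:3|rs=7:3|pad=0:4 → word a570h → 70 a5
6. set fields op=0x3c:6|rd=6:3|imm=125:7 → word f37dh → 7d f3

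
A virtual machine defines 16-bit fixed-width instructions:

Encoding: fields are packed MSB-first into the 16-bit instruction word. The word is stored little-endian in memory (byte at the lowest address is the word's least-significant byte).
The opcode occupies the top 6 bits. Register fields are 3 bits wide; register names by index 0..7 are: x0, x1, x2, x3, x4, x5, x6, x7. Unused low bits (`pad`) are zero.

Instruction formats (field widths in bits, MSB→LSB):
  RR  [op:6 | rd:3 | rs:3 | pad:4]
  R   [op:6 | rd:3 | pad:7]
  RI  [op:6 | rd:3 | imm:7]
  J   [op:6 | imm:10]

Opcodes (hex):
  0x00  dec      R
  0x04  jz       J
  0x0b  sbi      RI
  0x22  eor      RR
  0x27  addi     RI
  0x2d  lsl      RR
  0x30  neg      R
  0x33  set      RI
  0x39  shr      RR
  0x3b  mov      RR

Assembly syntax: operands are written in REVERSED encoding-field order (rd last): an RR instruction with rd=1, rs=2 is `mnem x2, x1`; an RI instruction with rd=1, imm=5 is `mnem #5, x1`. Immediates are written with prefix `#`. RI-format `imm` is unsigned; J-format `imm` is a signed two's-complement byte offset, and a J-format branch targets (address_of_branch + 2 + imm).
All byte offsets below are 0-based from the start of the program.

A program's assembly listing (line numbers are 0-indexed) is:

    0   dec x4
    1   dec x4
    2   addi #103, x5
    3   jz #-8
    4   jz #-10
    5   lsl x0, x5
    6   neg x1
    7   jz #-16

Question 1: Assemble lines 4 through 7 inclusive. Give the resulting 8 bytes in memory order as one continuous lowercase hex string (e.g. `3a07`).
f61380b680c0f013

line 4 (jz): pack op=0x4:6|imm=-10:10 = 0x13f6; little→ f6 13
line 5 (lsl): pack op=0x2d:6|rd=5:3|rs=0:3|pad=0:4 = 0xb680; little→ 80 b6
line 6 (neg): pack op=0x30:6|rd=1:3|pad=0:7 = 0xc080; little→ 80 c0
line 7 (jz): pack op=0x4:6|imm=-16:10 = 0x13f0; little→ f0 13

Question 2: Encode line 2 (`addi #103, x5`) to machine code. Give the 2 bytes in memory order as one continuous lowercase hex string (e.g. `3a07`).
L2: addi op=0x27:6|rd=5:3|imm=103:7 ⇒ 0x9ee7 ⇒ little e7 9e

e79e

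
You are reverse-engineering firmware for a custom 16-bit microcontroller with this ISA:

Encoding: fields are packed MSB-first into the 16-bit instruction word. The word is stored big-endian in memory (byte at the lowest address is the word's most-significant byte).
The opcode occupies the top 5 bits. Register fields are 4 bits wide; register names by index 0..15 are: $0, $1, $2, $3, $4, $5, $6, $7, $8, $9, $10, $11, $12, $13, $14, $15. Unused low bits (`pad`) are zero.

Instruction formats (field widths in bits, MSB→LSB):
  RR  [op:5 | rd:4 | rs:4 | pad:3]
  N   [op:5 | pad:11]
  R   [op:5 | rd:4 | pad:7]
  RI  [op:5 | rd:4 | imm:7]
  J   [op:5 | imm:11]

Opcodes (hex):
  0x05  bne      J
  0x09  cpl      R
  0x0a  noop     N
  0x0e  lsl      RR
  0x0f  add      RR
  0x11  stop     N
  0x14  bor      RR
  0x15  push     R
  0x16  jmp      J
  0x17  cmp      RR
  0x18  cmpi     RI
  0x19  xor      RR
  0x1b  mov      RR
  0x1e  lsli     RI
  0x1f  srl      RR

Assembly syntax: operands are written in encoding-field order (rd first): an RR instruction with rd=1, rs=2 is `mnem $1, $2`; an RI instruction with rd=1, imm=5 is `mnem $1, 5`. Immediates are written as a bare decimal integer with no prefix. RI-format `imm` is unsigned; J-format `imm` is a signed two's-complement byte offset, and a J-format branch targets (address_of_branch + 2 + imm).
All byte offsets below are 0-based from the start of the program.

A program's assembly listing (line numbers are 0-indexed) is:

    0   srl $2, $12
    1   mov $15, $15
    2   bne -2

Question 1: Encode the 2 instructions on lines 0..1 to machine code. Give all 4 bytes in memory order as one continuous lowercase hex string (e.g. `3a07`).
line 0 (srl): pack op=0x1f:5|rd=2:4|rs=12:4|pad=0:3 = 0xf960; big→ f9 60
line 1 (mov): pack op=0x1b:5|rd=15:4|rs=15:4|pad=0:3 = 0xdff8; big→ df f8

f960dff8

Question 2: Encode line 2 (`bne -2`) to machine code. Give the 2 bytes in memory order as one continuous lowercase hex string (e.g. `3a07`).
line 2 (bne): pack op=0x5:5|imm=-2:11 = 0x2ffe; big→ 2f fe

2ffe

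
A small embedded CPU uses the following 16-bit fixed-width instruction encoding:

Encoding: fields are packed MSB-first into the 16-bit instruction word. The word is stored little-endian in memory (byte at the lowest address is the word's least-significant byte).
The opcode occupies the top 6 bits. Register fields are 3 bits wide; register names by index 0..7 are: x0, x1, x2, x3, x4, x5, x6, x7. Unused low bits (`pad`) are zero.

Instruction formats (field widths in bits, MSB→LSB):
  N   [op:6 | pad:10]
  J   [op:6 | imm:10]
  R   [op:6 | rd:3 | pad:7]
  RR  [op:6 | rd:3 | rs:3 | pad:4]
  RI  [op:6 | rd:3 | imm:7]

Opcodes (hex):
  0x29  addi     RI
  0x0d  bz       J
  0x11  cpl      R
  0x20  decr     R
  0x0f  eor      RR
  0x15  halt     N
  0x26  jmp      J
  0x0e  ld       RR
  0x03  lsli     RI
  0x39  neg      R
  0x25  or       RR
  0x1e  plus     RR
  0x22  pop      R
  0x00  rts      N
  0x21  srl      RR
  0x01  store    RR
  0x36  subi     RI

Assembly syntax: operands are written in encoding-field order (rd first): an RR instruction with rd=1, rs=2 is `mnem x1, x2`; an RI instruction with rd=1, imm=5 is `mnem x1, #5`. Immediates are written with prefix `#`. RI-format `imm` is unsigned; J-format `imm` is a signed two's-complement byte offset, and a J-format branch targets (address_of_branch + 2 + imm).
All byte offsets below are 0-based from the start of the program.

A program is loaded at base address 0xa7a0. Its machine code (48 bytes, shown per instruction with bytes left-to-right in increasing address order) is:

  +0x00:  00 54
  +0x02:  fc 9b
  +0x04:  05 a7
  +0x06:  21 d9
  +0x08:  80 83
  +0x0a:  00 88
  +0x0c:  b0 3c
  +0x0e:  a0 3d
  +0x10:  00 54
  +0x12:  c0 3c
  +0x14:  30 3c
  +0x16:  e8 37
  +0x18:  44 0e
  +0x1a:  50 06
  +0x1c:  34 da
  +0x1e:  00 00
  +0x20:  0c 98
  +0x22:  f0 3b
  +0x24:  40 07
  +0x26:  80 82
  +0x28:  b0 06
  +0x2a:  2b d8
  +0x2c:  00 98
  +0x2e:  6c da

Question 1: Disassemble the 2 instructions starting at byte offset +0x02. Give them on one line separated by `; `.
@+02  little-endian(fc 9b) = 0x9bfc
  top 6b → 0x26 → jmp [J]
  [9:0] imm=1020 (s10→-4) = #-4
@+04  little-endian(05 a7) = 0xa705
  top 6b → 0x29 → addi [RI]
  [9:7] rd=6 = x6
  [6:0] imm=5 = #5

jmp #-4; addi x6, #5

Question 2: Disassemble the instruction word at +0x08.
off 0x08: read 80 83 as little → 0x8380
  opcode bits[15:10]=0x20: decr/R
  rd@[9:7]=0x7 ⇒ x7

decr x7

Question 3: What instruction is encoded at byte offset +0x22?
[22] f0 3b → 0x3bf0
  top 6b → 0xe → ld [RR]
  rd@[9:7]=0x7 ⇒ x7
  rs@[6:4]=0x7 ⇒ x7

ld x7, x7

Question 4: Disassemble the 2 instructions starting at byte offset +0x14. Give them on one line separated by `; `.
eor x0, x3; bz #-24

[14] 30 3c → 0x3c30
  op=0x3c30>>10=0xf ⇒ eor (RR)
  [9:7] rd=0 = x0
  [6:4] rs=3 = x3
[16] e8 37 → 0x37e8
  op=0x37e8>>10=0xd ⇒ bz (J)
  [9:0] imm=1000 (s10→-24) = #-24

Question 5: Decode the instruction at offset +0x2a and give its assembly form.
subi x0, #43

off 0x2a: read 2b d8 as little → 0xd82b
  top 6b → 0x36 → subi [RI]
  rd: (w>>7)&0x7=0x0 → x0
  imm: (w>>0)&0x7f=0x2b → #43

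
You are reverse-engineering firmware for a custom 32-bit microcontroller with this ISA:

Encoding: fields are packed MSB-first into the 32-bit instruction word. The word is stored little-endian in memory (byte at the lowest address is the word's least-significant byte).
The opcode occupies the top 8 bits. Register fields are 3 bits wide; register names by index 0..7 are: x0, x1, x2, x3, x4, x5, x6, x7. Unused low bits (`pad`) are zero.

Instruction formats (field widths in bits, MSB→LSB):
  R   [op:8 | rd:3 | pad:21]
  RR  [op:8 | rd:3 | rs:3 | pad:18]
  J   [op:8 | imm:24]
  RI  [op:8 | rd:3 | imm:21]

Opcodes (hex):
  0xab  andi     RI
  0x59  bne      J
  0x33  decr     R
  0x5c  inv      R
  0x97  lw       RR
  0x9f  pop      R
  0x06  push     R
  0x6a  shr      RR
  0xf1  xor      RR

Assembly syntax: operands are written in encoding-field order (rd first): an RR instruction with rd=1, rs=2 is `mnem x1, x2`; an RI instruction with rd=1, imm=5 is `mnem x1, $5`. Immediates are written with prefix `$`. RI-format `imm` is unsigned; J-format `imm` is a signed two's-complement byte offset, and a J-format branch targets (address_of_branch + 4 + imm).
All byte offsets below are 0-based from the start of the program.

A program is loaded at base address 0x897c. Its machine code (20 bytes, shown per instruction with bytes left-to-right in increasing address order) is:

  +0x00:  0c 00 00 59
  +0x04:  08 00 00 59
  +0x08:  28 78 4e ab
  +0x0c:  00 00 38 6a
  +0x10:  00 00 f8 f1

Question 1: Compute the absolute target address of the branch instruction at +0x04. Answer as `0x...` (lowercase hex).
0x898c

@+04  little-endian(08 00 00 59) = 0x59000008
  top 8b → 0x59 → bne [J]
  imm: (w>>0)&0xffffff=0x8 → $8
  target = base 0x897c + off 0x04 + 4 + imm 8 = 0x898c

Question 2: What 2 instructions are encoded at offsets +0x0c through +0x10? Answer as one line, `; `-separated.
[0c] 00 00 38 6a → 0x6a380000
  op=0x6a380000>>24=0x6a ⇒ shr (RR)
  [23:21] rd=1 = x1
  [20:18] rs=6 = x6
[10] 00 00 f8 f1 → 0xf1f80000
  op=0xf1f80000>>24=0xf1 ⇒ xor (RR)
  [23:21] rd=7 = x7
  [20:18] rs=6 = x6

shr x1, x6; xor x7, x6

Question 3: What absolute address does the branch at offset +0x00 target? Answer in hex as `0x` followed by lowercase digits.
off 0x00: read 0c 00 00 59 as little → 0x5900000c
  opcode bits[31:24]=0x59: bne/J
  [23:0] imm=12 = $12
  target = base 0x897c + off 0x00 + 4 + imm 12 = 0x898c

0x898c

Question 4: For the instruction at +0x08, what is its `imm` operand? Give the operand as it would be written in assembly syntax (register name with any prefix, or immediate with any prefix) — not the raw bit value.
$948264

+0x08: 28 78 4e ab ⇒ word 0xab4e7828 (little)
  opcode bits[31:24]=0xab: andi/RI
  [23:21] rd=2 = x2
  [20:0] imm=948264 = $948264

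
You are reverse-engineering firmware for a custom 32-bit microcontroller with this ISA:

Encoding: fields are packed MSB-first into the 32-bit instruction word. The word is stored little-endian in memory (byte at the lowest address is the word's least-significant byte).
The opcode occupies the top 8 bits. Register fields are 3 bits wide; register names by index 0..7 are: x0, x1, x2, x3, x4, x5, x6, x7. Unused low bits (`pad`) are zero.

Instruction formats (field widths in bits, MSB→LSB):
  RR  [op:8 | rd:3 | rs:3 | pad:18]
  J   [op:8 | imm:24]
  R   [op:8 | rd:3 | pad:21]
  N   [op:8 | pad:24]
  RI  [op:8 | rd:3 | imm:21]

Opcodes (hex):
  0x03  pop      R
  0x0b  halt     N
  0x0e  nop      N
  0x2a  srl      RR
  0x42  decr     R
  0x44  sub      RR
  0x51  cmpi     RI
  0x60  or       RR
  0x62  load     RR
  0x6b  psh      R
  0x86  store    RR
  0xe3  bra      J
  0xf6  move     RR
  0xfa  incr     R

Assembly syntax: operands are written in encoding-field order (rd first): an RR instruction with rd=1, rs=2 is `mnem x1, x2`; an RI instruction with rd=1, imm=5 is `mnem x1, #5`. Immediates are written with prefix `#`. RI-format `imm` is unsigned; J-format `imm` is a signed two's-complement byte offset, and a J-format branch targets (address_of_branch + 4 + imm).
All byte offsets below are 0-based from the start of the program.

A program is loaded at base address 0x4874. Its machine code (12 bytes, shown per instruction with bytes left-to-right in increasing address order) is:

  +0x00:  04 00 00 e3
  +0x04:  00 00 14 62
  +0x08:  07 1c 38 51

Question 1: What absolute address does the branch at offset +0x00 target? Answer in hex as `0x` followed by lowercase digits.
+0x00: 04 00 00 e3 ⇒ word 0xe3000004 (little)
  top 8b → 0xe3 → bra [J]
  [23:0] imm=4 = #4
  target = base 0x4874 + off 0x00 + 4 + imm 4 = 0x487c

0x487c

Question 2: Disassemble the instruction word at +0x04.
load x0, x5

off 0x04: read 00 00 14 62 as little → 0x62140000
  top 8b → 0x62 → load [RR]
  rd: (w>>21)&0x7=0x0 → x0
  rs: (w>>18)&0x7=0x5 → x5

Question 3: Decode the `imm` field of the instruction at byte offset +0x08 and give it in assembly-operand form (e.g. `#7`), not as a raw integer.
#1580039

+0x08: 07 1c 38 51 ⇒ word 0x51381c07 (little)
  opcode bits[31:24]=0x51: cmpi/RI
  rd@[23:21]=0x1 ⇒ x1
  imm@[20:0]=0x181c07 ⇒ #1580039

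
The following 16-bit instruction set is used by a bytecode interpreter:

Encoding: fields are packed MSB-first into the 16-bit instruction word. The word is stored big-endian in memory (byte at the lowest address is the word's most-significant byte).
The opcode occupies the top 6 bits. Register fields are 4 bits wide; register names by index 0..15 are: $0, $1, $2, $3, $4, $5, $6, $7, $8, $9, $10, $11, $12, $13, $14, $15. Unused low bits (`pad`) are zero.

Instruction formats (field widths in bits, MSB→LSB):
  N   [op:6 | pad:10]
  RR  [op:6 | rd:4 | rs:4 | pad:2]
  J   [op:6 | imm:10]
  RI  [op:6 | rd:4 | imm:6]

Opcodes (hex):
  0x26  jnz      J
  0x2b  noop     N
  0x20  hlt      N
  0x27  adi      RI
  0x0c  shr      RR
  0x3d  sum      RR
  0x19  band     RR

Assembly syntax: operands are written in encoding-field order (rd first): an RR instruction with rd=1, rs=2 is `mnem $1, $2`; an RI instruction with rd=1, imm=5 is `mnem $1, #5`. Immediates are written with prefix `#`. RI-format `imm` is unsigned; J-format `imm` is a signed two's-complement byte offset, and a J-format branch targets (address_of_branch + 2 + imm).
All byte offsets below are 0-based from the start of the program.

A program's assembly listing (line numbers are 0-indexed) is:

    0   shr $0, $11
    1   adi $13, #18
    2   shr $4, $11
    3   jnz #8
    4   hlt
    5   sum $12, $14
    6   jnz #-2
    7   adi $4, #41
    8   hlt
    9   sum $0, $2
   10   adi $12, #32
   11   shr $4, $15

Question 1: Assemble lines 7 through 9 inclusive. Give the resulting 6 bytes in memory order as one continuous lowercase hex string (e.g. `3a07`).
9d298000f408

line 7 (adi): pack op=0x27:6|rd=4:4|imm=41:6 = 0x9d29; big→ 9d 29
line 8 (hlt): pack op=0x20:6|pad=0:10 = 0x8000; big→ 80 00
line 9 (sum): pack op=0x3d:6|rd=0:4|rs=2:4|pad=0:2 = 0xf408; big→ f4 08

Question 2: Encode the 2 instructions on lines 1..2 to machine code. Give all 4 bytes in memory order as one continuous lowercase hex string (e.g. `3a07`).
1. adi fields op=0x27:6|rd=13:4|imm=18:6 → word 9f52h → 9f 52
2. shr fields op=0xc:6|rd=4:4|rs=11:4|pad=0:2 → word 312ch → 31 2c

9f52312c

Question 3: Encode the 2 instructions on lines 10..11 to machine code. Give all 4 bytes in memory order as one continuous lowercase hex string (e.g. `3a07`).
line 10 (adi): pack op=0x27:6|rd=12:4|imm=32:6 = 0x9f20; big→ 9f 20
line 11 (shr): pack op=0xc:6|rd=4:4|rs=15:4|pad=0:2 = 0x313c; big→ 31 3c

9f20313c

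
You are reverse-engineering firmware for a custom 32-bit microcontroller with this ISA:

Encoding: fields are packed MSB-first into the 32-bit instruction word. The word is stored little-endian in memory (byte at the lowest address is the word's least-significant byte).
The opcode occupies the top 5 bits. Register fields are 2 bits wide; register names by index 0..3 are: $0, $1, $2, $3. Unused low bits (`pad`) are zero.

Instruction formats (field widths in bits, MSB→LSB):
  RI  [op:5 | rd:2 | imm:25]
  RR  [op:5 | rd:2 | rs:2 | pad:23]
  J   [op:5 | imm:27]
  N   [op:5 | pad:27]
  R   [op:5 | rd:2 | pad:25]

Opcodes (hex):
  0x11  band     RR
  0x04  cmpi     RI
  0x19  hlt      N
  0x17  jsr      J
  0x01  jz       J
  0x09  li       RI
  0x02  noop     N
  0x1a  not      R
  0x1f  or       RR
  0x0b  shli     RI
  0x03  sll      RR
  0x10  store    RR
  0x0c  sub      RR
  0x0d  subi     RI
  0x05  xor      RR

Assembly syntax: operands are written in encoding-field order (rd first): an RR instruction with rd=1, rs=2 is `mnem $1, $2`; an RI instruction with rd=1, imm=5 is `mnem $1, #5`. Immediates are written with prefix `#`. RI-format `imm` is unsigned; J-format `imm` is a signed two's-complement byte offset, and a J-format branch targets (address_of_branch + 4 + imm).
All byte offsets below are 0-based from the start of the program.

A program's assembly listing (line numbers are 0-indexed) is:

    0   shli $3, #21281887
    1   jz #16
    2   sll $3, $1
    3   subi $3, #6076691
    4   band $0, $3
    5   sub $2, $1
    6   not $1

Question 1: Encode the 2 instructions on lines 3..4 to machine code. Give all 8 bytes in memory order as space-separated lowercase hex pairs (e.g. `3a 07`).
L3: subi op=0xd:5|rd=3:2|imm=6076691:25 ⇒ 0x6e5cb913 ⇒ little 13 b9 5c 6e
L4: band op=0x11:5|rd=0:2|rs=3:2|pad=0:23 ⇒ 0x89800000 ⇒ little 00 00 80 89

13 b9 5c 6e 00 00 80 89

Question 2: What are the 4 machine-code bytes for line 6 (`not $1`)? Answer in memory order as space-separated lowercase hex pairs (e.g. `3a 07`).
00 00 00 d2

6. not fields op=0x1a:5|rd=1:2|pad=0:25 → word d2000000h → 00 00 00 d2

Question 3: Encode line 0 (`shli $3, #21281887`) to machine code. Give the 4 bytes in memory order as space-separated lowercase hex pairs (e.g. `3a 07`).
0. shli fields op=0xb:5|rd=3:2|imm=21281887:25 → word 5f44bc5fh → 5f bc 44 5f

5f bc 44 5f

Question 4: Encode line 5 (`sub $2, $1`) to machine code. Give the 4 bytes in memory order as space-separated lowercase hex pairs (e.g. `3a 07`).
5. sub fields op=0xc:5|rd=2:2|rs=1:2|pad=0:23 → word 64800000h → 00 00 80 64

00 00 80 64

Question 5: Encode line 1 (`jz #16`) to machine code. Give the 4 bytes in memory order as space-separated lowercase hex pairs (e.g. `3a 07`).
line 1 (jz): pack op=0x1:5|imm=16:27 = 0x08000010; little→ 10 00 00 08

10 00 00 08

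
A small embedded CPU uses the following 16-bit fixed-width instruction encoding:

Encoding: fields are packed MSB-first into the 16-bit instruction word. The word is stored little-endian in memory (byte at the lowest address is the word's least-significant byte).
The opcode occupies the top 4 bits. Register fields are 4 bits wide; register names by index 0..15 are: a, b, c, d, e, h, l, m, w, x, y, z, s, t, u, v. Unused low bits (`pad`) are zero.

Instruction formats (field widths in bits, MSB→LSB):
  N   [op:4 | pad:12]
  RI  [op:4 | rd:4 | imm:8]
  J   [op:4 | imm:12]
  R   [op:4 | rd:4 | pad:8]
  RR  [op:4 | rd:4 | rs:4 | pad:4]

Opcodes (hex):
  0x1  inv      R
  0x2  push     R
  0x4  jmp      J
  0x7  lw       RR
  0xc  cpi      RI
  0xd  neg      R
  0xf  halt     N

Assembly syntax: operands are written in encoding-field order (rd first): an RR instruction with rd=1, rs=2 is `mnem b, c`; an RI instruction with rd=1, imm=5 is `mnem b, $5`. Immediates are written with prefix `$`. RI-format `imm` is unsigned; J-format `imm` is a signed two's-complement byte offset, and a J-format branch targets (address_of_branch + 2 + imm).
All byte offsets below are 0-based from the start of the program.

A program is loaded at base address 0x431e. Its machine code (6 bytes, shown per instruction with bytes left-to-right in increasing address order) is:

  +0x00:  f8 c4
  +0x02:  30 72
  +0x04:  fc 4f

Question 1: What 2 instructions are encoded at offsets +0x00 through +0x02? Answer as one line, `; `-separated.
cpi e, $248; lw c, d

@+00  little-endian(f8 c4) = 0xc4f8
  opcode bits[15:12]=0xc: cpi/RI
  rd: (w>>8)&0xf=0x4 → e
  imm: (w>>0)&0xff=0xf8 → $248
@+02  little-endian(30 72) = 0x7230
  opcode bits[15:12]=0x7: lw/RR
  rd: (w>>8)&0xf=0x2 → c
  rs: (w>>4)&0xf=0x3 → d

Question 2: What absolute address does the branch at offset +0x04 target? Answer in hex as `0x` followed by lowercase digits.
[04] fc 4f → 0x4ffc
  top 4b → 0x4 → jmp [J]
  imm@[11:0]=0xffc (s12→-4) ⇒ $-4
  target = base 0x431e + off 0x04 + 2 + imm -4 = 0x4320

0x4320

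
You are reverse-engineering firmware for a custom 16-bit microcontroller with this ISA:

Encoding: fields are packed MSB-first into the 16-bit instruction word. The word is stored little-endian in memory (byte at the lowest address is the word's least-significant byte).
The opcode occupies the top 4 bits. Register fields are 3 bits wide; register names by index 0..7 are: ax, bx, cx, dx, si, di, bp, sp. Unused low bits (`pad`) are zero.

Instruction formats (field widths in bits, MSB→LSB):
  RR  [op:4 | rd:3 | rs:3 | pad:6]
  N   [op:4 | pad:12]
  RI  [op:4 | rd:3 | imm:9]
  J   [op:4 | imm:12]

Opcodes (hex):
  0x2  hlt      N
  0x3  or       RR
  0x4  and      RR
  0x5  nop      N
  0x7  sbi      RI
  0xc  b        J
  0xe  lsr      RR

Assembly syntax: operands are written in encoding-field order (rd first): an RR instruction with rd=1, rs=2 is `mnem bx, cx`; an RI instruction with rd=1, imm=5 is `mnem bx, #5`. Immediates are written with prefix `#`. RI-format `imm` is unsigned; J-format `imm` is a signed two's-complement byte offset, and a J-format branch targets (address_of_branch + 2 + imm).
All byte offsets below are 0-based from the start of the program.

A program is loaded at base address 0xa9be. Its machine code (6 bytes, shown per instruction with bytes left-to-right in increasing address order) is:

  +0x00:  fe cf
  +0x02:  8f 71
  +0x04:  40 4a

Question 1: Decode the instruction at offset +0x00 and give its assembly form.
b #-2

+0x00: fe cf ⇒ word 0xcffe (little)
  top 4b → 0xc → b [J]
  imm@[11:0]=0xffe (s12→-2) ⇒ #-2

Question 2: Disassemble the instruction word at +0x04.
[04] 40 4a → 0x4a40
  top 4b → 0x4 → and [RR]
  rd: (w>>9)&0x7=0x5 → di
  rs: (w>>6)&0x7=0x1 → bx

and di, bx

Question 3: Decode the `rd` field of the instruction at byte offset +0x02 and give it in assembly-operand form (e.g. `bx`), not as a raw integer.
off 0x02: read 8f 71 as little → 0x718f
  op=0x718f>>12=0x7 ⇒ sbi (RI)
  rd: (w>>9)&0x7=0x0 → ax
  imm: (w>>0)&0x1ff=0x18f → #399

ax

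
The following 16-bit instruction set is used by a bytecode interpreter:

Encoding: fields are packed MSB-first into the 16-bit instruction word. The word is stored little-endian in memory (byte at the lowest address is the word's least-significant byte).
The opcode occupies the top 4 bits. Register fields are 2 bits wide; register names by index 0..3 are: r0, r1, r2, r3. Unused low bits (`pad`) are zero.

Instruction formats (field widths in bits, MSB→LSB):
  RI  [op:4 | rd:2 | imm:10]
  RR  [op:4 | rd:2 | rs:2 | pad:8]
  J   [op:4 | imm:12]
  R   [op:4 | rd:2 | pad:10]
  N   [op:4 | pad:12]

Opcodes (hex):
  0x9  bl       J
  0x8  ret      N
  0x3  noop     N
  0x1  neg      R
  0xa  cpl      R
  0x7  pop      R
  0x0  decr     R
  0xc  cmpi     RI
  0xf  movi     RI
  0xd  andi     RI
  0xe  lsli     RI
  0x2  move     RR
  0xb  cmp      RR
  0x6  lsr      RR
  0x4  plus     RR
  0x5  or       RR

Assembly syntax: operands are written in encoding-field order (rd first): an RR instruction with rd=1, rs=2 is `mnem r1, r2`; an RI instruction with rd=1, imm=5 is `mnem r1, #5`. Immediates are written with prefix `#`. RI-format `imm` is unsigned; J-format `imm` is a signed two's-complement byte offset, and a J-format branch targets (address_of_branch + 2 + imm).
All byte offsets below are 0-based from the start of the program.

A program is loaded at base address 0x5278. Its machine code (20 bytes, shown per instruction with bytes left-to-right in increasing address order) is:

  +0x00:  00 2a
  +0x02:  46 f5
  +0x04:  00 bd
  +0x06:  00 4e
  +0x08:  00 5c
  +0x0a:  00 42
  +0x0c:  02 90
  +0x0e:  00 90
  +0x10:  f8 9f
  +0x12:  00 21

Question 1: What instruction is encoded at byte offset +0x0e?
@+0e  little-endian(00 90) = 0x9000
  opcode bits[15:12]=0x9: bl/J
  imm: (w>>0)&0xfff=0x0 → #0

bl #0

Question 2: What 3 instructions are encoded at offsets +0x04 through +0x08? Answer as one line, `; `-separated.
cmp r3, r1; plus r3, r2; or r3, r0

off 0x04: read 00 bd as little → 0xbd00
  opcode bits[15:12]=0xb: cmp/RR
  [11:10] rd=3 = r3
  [9:8] rs=1 = r1
off 0x06: read 00 4e as little → 0x4e00
  opcode bits[15:12]=0x4: plus/RR
  [11:10] rd=3 = r3
  [9:8] rs=2 = r2
off 0x08: read 00 5c as little → 0x5c00
  opcode bits[15:12]=0x5: or/RR
  [11:10] rd=3 = r3
  [9:8] rs=0 = r0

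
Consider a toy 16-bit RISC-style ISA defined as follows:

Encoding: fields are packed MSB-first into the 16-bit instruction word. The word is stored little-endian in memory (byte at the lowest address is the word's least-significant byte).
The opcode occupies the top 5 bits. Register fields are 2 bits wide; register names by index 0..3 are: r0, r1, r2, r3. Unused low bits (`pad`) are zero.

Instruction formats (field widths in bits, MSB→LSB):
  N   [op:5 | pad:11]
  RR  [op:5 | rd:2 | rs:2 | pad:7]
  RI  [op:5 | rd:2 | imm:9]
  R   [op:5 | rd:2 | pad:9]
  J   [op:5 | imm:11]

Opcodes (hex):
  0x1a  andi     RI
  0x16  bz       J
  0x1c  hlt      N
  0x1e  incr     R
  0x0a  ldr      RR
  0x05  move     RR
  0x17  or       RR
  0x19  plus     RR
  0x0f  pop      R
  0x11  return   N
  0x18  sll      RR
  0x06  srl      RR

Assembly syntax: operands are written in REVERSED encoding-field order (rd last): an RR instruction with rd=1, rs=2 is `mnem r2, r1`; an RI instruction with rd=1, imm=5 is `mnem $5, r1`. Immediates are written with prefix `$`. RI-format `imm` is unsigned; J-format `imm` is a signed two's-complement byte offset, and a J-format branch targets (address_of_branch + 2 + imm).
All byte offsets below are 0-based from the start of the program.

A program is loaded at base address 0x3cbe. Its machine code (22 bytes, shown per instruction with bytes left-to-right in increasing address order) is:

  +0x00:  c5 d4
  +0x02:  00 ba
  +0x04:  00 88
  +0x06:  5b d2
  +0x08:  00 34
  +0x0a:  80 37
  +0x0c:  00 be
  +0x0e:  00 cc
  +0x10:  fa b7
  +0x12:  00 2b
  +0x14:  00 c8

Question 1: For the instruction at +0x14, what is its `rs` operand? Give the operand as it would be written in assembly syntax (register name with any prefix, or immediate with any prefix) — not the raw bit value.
r0

@+14  little-endian(00 c8) = 0xc800
  op=0xc800>>11=0x19 ⇒ plus (RR)
  rd: (w>>9)&0x3=0x0 → r0
  rs: (w>>7)&0x3=0x0 → r0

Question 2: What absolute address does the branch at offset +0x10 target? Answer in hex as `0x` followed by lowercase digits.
[10] fa b7 → 0xb7fa
  op=0xb7fa>>11=0x16 ⇒ bz (J)
  imm: (w>>0)&0x7ff=0x7fa (s11→-6) → $-6
  target = base 0x3cbe + off 0x10 + 2 + imm -6 = 0x3cca

0x3cca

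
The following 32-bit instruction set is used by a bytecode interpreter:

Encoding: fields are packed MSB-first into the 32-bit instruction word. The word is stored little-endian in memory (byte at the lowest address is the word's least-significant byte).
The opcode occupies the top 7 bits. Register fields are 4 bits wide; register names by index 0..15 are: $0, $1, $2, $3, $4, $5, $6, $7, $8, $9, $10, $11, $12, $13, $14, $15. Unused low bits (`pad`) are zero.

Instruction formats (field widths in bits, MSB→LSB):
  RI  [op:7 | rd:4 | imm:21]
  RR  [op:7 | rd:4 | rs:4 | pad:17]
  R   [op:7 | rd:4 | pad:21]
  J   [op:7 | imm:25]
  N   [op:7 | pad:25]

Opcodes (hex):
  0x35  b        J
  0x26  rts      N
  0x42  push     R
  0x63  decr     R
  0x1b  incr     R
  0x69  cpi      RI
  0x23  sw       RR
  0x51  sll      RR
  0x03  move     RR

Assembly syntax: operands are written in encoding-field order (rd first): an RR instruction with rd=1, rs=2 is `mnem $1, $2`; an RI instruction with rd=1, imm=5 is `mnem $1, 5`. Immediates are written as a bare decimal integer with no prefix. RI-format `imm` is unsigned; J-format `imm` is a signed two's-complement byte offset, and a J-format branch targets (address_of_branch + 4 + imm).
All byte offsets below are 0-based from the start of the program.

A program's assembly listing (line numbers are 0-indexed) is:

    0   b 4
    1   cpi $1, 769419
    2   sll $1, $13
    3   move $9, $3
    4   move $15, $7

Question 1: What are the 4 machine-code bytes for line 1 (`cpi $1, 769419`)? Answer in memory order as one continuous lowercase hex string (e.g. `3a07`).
8bbd2bd2

L1: cpi op=0x69:7|rd=1:4|imm=769419:21 ⇒ 0xd22bbd8b ⇒ little 8b bd 2b d2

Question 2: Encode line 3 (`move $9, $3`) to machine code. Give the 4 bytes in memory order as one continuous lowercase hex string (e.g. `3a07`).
line 3 (move): pack op=0x3:7|rd=9:4|rs=3:4|pad=0:17 = 0x07260000; little→ 00 00 26 07

00002607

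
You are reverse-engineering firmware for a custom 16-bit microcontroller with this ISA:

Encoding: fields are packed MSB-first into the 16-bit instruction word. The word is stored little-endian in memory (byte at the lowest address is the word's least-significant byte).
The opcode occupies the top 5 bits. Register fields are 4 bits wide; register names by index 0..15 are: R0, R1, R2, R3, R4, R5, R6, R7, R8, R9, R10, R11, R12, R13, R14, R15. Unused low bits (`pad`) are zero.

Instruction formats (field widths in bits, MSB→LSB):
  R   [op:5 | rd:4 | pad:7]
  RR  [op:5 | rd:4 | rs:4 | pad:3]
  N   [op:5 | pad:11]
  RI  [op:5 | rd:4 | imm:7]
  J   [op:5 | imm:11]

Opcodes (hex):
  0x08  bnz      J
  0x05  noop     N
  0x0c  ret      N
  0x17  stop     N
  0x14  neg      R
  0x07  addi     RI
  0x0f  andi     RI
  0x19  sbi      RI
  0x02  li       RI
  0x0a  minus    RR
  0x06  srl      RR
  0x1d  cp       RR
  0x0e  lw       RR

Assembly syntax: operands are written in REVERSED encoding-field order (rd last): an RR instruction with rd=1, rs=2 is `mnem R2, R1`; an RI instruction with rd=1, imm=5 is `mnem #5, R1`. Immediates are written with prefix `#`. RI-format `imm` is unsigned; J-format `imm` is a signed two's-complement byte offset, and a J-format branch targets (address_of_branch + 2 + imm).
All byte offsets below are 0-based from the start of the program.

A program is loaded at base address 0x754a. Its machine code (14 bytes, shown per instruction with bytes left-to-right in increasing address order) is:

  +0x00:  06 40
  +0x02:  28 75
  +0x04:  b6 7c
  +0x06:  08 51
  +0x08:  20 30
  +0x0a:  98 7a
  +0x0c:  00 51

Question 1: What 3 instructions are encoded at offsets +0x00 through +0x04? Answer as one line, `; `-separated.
bnz #6; lw R5, R10; andi #54, R9

off 0x00: read 06 40 as little → 0x4006
  opcode bits[15:11]=0x8: bnz/J
  imm: (w>>0)&0x7ff=0x6 → #6
off 0x02: read 28 75 as little → 0x7528
  opcode bits[15:11]=0xe: lw/RR
  rd: (w>>7)&0xf=0xa → R10
  rs: (w>>3)&0xf=0x5 → R5
off 0x04: read b6 7c as little → 0x7cb6
  opcode bits[15:11]=0xf: andi/RI
  rd: (w>>7)&0xf=0x9 → R9
  imm: (w>>0)&0x7f=0x36 → #54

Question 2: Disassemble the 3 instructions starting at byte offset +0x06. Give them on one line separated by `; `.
minus R1, R2; srl R4, R0; andi #24, R5

@+06  little-endian(08 51) = 0x5108
  op=0x5108>>11=0xa ⇒ minus (RR)
  rd: (w>>7)&0xf=0x2 → R2
  rs: (w>>3)&0xf=0x1 → R1
@+08  little-endian(20 30) = 0x3020
  op=0x3020>>11=0x6 ⇒ srl (RR)
  rd: (w>>7)&0xf=0x0 → R0
  rs: (w>>3)&0xf=0x4 → R4
@+0a  little-endian(98 7a) = 0x7a98
  op=0x7a98>>11=0xf ⇒ andi (RI)
  rd: (w>>7)&0xf=0x5 → R5
  imm: (w>>0)&0x7f=0x18 → #24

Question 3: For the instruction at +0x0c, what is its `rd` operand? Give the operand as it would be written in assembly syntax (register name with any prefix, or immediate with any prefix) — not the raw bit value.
@+0c  little-endian(00 51) = 0x5100
  opcode bits[15:11]=0xa: minus/RR
  rd: (w>>7)&0xf=0x2 → R2
  rs: (w>>3)&0xf=0x0 → R0

R2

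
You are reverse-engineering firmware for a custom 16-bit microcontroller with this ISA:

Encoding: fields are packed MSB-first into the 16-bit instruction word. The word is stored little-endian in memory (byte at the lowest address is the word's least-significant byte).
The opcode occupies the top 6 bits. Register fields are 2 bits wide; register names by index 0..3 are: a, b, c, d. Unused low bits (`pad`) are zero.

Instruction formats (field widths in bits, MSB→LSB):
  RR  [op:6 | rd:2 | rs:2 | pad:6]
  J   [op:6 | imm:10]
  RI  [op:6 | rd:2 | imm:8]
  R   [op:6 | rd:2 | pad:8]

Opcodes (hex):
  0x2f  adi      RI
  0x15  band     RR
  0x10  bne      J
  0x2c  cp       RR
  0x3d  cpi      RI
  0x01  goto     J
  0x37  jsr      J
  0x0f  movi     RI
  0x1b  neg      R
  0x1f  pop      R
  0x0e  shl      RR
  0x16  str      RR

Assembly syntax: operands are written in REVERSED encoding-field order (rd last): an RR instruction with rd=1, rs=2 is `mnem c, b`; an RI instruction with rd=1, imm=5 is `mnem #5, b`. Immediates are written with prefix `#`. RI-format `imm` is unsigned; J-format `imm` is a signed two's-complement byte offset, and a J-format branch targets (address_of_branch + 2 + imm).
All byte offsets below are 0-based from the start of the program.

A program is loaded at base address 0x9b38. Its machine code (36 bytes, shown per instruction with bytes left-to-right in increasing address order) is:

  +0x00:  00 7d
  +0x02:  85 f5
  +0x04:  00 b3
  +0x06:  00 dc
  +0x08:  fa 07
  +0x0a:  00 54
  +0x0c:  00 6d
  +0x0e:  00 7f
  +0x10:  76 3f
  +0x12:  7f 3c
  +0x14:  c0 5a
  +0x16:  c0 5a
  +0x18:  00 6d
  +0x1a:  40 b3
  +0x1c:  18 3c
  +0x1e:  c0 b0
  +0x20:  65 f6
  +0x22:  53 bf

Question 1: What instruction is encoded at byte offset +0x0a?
band a, a

off 0x0a: read 00 54 as little → 0x5400
  top 6b → 0x15 → band [RR]
  [9:8] rd=0 = a
  [7:6] rs=0 = a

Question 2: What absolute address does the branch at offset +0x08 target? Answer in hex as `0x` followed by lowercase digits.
0x9b3c

[08] fa 07 → 0x07fa
  op=0x07fa>>10=0x1 ⇒ goto (J)
  imm: (w>>0)&0x3ff=0x3fa (s10→-6) → #-6
  target = base 0x9b38 + off 0x08 + 2 + imm -6 = 0x9b3c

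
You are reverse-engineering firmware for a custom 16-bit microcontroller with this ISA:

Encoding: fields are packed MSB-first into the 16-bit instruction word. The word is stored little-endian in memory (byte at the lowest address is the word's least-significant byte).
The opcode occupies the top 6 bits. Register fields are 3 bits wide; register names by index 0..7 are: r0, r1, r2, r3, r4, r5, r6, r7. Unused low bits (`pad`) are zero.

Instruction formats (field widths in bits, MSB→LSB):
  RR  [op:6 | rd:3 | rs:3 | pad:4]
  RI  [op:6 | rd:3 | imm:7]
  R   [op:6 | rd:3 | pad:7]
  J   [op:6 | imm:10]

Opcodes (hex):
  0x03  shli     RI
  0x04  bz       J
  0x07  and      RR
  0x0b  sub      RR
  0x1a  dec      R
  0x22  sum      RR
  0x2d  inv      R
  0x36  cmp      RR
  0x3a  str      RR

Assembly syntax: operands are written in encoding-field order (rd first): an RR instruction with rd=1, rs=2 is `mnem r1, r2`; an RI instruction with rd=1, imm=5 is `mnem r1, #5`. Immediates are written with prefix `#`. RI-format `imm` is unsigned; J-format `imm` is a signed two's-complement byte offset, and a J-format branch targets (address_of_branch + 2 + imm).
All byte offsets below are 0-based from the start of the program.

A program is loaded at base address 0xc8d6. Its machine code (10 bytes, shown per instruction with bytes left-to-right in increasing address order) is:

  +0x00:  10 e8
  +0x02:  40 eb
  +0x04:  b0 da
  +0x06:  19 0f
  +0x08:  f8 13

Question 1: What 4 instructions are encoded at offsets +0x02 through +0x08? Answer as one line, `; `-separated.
str r6, r4; cmp r5, r3; shli r6, #25; bz #-8

[02] 40 eb → 0xeb40
  opcode bits[15:10]=0x3a: str/RR
  [9:7] rd=6 = r6
  [6:4] rs=4 = r4
[04] b0 da → 0xdab0
  opcode bits[15:10]=0x36: cmp/RR
  [9:7] rd=5 = r5
  [6:4] rs=3 = r3
[06] 19 0f → 0x0f19
  opcode bits[15:10]=0x3: shli/RI
  [9:7] rd=6 = r6
  [6:0] imm=25 = #25
[08] f8 13 → 0x13f8
  opcode bits[15:10]=0x4: bz/J
  [9:0] imm=1016 (s10→-8) = #-8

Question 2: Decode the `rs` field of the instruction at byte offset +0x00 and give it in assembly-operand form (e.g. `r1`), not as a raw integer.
r1

@+00  little-endian(10 e8) = 0xe810
  opcode bits[15:10]=0x3a: str/RR
  [9:7] rd=0 = r0
  [6:4] rs=1 = r1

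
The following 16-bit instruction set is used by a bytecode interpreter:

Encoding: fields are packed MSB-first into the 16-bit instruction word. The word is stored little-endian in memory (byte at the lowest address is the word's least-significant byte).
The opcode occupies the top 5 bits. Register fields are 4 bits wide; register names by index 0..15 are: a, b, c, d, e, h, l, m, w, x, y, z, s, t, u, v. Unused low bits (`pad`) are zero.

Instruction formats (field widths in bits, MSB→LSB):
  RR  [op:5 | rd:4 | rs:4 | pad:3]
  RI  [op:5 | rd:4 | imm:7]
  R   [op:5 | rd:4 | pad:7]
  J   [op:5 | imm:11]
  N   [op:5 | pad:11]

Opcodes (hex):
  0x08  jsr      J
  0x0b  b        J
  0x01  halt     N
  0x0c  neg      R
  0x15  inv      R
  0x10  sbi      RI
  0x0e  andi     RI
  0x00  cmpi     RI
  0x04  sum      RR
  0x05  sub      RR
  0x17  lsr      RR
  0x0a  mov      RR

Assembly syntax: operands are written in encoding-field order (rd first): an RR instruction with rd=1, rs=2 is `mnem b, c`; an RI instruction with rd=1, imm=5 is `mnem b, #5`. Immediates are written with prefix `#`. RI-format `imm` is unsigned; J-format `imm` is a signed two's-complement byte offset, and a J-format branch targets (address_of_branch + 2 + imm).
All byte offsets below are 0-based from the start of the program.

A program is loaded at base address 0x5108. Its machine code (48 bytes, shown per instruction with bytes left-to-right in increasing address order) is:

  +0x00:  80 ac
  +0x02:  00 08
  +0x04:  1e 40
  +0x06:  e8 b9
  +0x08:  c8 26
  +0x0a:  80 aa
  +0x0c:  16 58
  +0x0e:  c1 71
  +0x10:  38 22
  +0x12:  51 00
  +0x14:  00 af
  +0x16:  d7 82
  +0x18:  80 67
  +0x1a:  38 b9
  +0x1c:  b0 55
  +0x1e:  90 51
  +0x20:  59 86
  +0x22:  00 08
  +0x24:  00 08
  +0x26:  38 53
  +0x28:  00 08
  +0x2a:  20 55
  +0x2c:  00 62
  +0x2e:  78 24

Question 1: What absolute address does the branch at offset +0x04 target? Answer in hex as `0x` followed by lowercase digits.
0x512c

+0x04: 1e 40 ⇒ word 0x401e (little)
  top 5b → 0x8 → jsr [J]
  imm: (w>>0)&0x7ff=0x1e → #30
  target = base 0x5108 + off 0x04 + 2 + imm 30 = 0x512c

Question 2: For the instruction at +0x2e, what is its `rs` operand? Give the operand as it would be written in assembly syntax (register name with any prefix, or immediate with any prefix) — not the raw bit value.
v

off 0x2e: read 78 24 as little → 0x2478
  top 5b → 0x4 → sum [RR]
  rd: (w>>7)&0xf=0x8 → w
  rs: (w>>3)&0xf=0xf → v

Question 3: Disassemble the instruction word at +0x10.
off 0x10: read 38 22 as little → 0x2238
  op=0x2238>>11=0x4 ⇒ sum (RR)
  [10:7] rd=4 = e
  [6:3] rs=7 = m

sum e, m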